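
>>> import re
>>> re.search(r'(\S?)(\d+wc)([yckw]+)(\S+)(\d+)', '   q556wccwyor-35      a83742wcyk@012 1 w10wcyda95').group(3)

'cwy'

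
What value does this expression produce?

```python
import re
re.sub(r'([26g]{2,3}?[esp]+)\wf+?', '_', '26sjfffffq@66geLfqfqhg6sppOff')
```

'_ffffq@_qfqh_f'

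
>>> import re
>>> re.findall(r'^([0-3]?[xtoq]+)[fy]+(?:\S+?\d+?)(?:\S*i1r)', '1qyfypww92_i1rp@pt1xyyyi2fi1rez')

['1q']

Pattern: anchored at the start of the string; then optionally a character in [0-3], then one or more of one of [xtoq] (captured); then one or more of one of [fy]; then one or more of a non-whitespace character (lazy), then one or more of a digit (lazy) (non-capturing group); then zero or more of a non-whitespace character, then the literal 'i1r' (non-capturing group).
Matches: at [0:29] match '1qyfypww92_i1rp@pt1xyyyi2fi1r', group 1 = '1q'.
With a single group, `findall` returns only what that group captured — 1 item.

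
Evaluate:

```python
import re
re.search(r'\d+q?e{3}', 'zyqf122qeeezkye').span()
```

(4, 11)

The pattern matches one or more of a digit; then optionally a literal 'q', then exactly 3 of a literal 'e'.
The match spans [4:11] → '122qeee'.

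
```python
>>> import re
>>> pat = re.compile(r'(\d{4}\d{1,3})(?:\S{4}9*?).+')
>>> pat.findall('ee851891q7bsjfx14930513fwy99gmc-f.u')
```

['851891']

Pattern: exactly 4 of a digit, then 1 to 3 of a digit (captured); then exactly 4 of a non-whitespace character, then zero or more of a literal '9' (lazy) (non-capturing group); then one or more of any character.
`findall` collects group 1 from the one match (1 total).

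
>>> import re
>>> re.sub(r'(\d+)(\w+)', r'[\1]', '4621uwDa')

'[4621]'

This matches one or more of a digit (captured); then one or more of a word character (captured).
Matches: at [0:8] → '4621uwDa'.
The replacement refers to a captured group, so each match is rewritten using its own captured text.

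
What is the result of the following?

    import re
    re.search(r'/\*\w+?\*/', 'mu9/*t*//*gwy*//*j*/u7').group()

'/*t*/'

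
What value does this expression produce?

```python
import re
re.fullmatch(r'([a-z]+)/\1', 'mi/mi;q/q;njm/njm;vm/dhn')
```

`re.fullmatch` requires the pattern to consume the entire string.
Here the string isn't matched end-to-end, so the call returns None.

None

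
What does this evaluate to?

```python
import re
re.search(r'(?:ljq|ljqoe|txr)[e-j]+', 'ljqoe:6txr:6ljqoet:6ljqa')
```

`re.search` tries every starting position until one works.
Here the pattern never matches, so the call returns None.

None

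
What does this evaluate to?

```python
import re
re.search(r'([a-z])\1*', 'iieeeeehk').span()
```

`\1` is not a pattern — it's the concrete string captured by group 1, re-applied verbatim.
Unlike `match`, `search` isn't anchored — it looks for the pattern anywhere in the string.
The match spans [0:2] → 'ii'.
Captured: group 1 = 'i'.

(0, 2)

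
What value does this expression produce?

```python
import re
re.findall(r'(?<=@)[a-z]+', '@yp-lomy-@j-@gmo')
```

Lookahead/lookbehind check context without consuming it, so the matched span excludes the asserted characters.
Since nothing is captured, `findall` lists the 3 matched substrings directly.

['yp', 'j', 'gmo']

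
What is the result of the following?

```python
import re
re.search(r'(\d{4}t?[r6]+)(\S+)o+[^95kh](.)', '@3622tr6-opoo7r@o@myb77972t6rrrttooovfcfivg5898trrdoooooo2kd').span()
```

This matches exactly 4 of a digit, then optionally a literal 't', then one or more of one of [r6] (captured); then one or more of a non-whitespace character (captured); then one or more of the literal 'o', then any character except [95kh]; then any character (captured).
`re.search` tries every starting position until one works.
The match spans [1:59] → '3622tr6-opoo7r@o@myb77972t6rrrttooovfcfivg5898trrdoooooo2k'.
Captured: group 1 = '3622tr6', group 2 = '-opoo7r@o@myb77972t6rrrttooovfcfivg5898trrdooooo', group 3 = 'k'.

(1, 59)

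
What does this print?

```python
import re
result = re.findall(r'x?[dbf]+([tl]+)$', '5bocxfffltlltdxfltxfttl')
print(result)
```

['ttl']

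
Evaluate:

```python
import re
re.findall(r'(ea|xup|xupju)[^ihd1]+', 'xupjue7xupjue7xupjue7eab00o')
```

['xup']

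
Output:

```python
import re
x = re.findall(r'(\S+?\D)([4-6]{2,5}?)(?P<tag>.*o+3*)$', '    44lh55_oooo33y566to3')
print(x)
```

[('44lh', '55', '_oooo33y566to3')]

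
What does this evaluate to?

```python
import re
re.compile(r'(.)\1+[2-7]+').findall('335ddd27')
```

After group 1 captures some text, `\1` only succeeds where that same text appears again.
Matches: at [0:3] match '335', group 1 = '3'; at [3:8] match 'ddd27', group 1 = 'd'.
With a single group, `findall` returns only what that group captured — 2 items.

['3', 'd']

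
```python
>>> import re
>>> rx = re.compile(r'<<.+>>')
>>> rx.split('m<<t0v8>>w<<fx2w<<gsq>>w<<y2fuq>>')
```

Matches to split on: at [1:33] → '<<t0v8>>w<<fx2w<<gsq>>w<<y2fuq>>'.
`split` removes every match and returns the 2 fragments in between.

['m', '']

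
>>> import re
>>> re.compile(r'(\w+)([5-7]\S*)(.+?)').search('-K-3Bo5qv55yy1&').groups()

('3Bo5qv5', '5yy1', '&')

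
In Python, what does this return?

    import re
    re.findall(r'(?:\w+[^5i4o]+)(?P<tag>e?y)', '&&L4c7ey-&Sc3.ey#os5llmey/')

['y', 'y']

Pattern: one or more of a word character, then one or more of any character except [5i4o] (non-capturing group); then optionally a literal 'e', then a literal 'y' (captured as 'tag').
Walking the string: at [2:16] match 'L4c7ey-&Sc3.ey', group 1 = 'y'; at [17:25] match 'os5llmey', group 1 = 'y'.
With a single group, `findall` returns only what that group captured — 2 items.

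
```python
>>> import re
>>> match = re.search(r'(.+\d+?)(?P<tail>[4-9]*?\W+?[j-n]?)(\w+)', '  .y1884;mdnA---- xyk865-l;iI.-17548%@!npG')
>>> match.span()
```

(0, 42)

This matches one or more of any character, then one or more of a digit (lazy) (captured); then zero or more of a character in [4-9] (lazy), then one or more of a non-word character (lazy), then optionally a character in [j-n] (captured as 'tail'); then one or more of a word character (captured).
The match spans [0:42] → '  .y1884;mdnA---- xyk865-l;iI.-17548%@!npG'.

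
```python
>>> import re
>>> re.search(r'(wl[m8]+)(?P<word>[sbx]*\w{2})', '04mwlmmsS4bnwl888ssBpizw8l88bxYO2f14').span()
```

Pattern: the literal 'wl', then one or more of one of [m8] (captured); then zero or more of one of [sbx], then exactly 2 of a word character (captured as 'word').
The match spans [3:10] → 'wlmmsS4'.

(3, 10)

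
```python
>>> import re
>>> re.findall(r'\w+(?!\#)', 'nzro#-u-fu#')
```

['nzr', 'u', 'f']

The negative lookahead/lookbehind blocks any match where the forbidden context is present.
Scanning left to right: at [0:3] → 'nzr'; at [6:7] → 'u'; at [8:9] → 'f'.
Since nothing is captured, `findall` lists the 3 matched substrings directly.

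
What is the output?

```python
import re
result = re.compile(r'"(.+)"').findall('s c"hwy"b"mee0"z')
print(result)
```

['hwy"b"mee0']

Walking the string: at [3:15] match '"hwy"b"mee0"', group 1 = 'hwy"b"mee0'.
`findall` collects group 1 from the one match (1 total).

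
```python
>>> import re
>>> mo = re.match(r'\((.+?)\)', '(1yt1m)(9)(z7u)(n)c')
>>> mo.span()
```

(0, 7)

The `?` after the quantifier makes it lazy — it takes as little as possible before letting the rest of the pattern try.
`re.match` won't scan ahead — the pattern has to work from the very first character.
The match spans [0:7] → '(1yt1m)'.
Captured: group 1 = '1yt1m'.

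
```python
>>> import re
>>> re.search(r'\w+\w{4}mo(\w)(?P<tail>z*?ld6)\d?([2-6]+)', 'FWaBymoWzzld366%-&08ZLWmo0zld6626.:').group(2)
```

'zld6'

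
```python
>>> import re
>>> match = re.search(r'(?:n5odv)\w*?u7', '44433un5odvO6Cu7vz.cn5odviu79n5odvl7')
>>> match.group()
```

'n5odvO6Cu7'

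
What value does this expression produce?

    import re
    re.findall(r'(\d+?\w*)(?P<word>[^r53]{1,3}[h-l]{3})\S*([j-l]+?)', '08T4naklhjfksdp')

This matches one or more of a digit (lazy), then zero or more of a word character (captured); then 1 to 3 of any character except [r53], then exactly 3 of a character in [h-l] (captured as 'word'); then zero or more of a non-whitespace character; then one or more of a character in [j-l] (lazy) (captured).
Scanning left to right: at [0:12] match '08T4naklhjfk', groups = ('08T4na', 'klhj', 'k').
3 groups means the one result is a tuple of 3 captured strings — 1 here.

[('08T4na', 'klhj', 'k')]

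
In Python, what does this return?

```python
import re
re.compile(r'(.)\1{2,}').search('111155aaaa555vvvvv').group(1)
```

'1'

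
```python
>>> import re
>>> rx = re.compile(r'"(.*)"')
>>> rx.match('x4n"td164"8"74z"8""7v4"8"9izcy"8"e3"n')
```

`match` is anchored at position 0; if the pattern doesn't fit there, it returns None.
Here position 0 doesn't satisfy it, so the call returns None.

None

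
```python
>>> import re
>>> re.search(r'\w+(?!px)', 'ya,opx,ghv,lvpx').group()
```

'ya'

A negative assertion filters positions out without eating any characters.
`re.search` scans for the first position where the pattern succeeds.
The match spans [0:2] → 'ya'.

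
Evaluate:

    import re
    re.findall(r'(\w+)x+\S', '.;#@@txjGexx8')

['txjGex']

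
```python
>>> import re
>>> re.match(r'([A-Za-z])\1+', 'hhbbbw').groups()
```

`\1` has to match the exact text group 1 already captured.
With `match`, the pattern is implicitly anchored at the beginning.
The match spans [0:2] → 'hh'.
Captured: group 1 = 'h'.

('h',)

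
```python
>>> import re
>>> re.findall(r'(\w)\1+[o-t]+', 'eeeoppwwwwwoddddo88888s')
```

`\1` has to match the exact text group 1 already captured.
Walking the string: at [0:6] match 'eeeopp', group 1 = 'e'; at [6:12] match 'wwwwwo', group 1 = 'w'; at [12:17] match 'ddddo', group 1 = 'd'; at [17:23] match '88888s', group 1 = '8'.
Because there's exactly one group, `findall` drops the full match and keeps group 1 from each hit.

['e', 'w', 'd', '8']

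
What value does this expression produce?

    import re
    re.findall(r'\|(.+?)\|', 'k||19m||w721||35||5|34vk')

A non-greedy quantifier consumes as few characters as it can — just enough that the remainder of the pattern still matches from where it stops; whatever follows it matches normally.
One capturing group, so `findall` returns just the captured substring from each match — 4 in all.

['|19m', 'w721', '35', '5']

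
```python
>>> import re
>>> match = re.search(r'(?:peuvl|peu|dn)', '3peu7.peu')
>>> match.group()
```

The match spans [1:4] → 'peu'.

'peu'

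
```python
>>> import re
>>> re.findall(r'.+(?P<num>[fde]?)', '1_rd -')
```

['']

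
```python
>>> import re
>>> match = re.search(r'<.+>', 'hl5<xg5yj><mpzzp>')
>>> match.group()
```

'<xg5yj><mpzzp>'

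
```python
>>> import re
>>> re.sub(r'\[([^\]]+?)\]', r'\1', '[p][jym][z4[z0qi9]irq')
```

'pjymz4[z0qi9irq'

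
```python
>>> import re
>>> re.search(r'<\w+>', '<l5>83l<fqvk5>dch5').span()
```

The match spans [0:4] → '<l5>'.

(0, 4)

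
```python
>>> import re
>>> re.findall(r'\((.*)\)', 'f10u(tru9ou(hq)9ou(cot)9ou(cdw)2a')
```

['tru9ou(hq)9ou(cot)9ou(cdw']

With a single group, `findall` returns only what that group captured — 1 item.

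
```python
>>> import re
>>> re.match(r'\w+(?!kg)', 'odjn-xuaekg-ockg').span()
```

Because the assertion is negative and zero-width, positions next to the forbidden text are skipped.
`match` is anchored at position 0; if the pattern doesn't fit there, it returns None.
The match spans [0:4] → 'odjn'.

(0, 4)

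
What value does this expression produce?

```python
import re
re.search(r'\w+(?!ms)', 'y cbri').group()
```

Because the assertion is negative and zero-width, positions next to the forbidden text are skipped.
`re.search` scans for the first position where the pattern succeeds.
The match spans [0:1] → 'y'.

'y'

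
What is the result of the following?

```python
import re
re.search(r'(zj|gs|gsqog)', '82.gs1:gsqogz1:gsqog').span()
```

(3, 5)

The match spans [3:5] → 'gs'.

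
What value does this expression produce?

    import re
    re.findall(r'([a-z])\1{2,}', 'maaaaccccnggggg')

['a', 'c', 'g']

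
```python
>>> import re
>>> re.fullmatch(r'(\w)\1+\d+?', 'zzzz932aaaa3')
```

`re.fullmatch` is like wrapping the pattern in `^…$` (in single-line mode).
Here there's no way to consume every character, so the call returns None.

None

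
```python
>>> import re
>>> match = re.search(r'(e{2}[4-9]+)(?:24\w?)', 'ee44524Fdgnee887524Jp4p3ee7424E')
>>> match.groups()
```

('ee445',)

Pattern: exactly 2 of the literal 'e', then one or more of a character in [4-9] (captured); then the literal '24', then optionally a word character (non-capturing group).
Unlike `match`, `search` isn't anchored — it looks for the pattern anywhere in the string.
The match spans [0:8] → 'ee44524F'.
Captured: group 1 = 'ee445'.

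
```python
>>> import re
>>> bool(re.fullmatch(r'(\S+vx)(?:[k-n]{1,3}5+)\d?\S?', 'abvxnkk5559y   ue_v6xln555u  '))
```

Pattern: one or more of a non-whitespace character, then the literal 'vx' (captured); then 1 to 3 of a character in [k-n], then one or more of the literal '5' (non-capturing group); then optionally a digit, then optionally a non-whitespace character.
`re.fullmatch` requires the pattern to consume the entire string.
Here there's no way to consume every character, so the call returns None, and `bool(None)` is False.

False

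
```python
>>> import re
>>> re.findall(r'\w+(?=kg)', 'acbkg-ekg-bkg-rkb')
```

['acb', 'e', 'b']

The `(?=…)`/`(?<=…)` assertion just peeks at neighbouring text; it doesn't advance the match position.
Walking the string: at [0:3] → 'acb'; at [6:7] → 'e'; at [10:11] → 'b'.
No capturing groups, so `findall` returns the 3 full match strings.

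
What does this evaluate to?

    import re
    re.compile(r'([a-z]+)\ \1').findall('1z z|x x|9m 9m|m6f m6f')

['z', 'x']

`\1` is not a pattern — it's the concrete string captured by group 1, re-applied verbatim.
Matches: at [1:4] match 'z z', group 1 = 'z'; at [5:8] match 'x x', group 1 = 'x'.
One capturing group, so `findall` returns just the captured substring from each match — 2 in all.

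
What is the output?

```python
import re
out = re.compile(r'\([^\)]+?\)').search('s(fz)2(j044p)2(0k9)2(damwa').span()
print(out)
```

(1, 5)

`re.search` tries every starting position until one works.
The match spans [1:5] → '(fz)'.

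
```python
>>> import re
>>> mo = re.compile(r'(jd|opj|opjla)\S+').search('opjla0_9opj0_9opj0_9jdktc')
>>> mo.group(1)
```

Branches in `(...|...)` are attempted left-to-right; the first branch that allows the whole pattern to succeed is taken.
`re.search` tries every starting position until one works.
The match spans [0:25] → 'opjla0_9opj0_9opj0_9jdktc'.
Captured: group 1 = 'opj'.

'opj'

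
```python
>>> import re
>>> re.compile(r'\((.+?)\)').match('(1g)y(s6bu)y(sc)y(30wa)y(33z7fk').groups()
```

('1g',)

The match spans [0:4] → '(1g)'.
Captured: group 1 = '1g'.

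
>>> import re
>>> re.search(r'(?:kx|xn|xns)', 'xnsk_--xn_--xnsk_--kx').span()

(0, 2)

The regex engine tests alternatives in the order written; an earlier branch that matches wins even if a later one would match more.
The match spans [0:2] → 'xn'.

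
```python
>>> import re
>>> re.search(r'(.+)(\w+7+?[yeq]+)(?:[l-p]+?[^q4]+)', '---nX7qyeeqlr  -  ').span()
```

(0, 18)

Pattern: one or more of any character (captured); then one or more of a word character, then one or more of a literal '7' (lazy), then one or more of one of [yeq] (captured); then one or more of a character in [l-p] (lazy), then one or more of any character except [q4] (non-capturing group).
The match spans [0:18] → '---nX7qyeeqlr  -  '.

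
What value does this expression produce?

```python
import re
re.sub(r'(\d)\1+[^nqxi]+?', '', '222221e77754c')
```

A backreference is literal: `\1` must see the identical characters the first group matched.
Matches: at [0:6] → '222221'; at [7:11] → '7775'.
Every occurrence is swapped for ''.

'e4c'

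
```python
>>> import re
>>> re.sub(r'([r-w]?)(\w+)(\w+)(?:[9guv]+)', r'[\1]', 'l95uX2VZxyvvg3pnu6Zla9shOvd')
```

This matches optionally a character in [r-w] (captured); then one or more of a word character (captured); then one or more of a word character (captured); then one or more of one of [9guv] (non-capturing group).
Matches: at [0:26] → 'l95uX2VZxyvvg3pnu6Zla9shOv'.
`\1` in the replacement pulls in group 1's text for each match.

'[]d'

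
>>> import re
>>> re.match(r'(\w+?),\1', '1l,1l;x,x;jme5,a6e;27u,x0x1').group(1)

'1l'

The match spans [0:5] → '1l,1l'.
Captured: group 1 = '1l'.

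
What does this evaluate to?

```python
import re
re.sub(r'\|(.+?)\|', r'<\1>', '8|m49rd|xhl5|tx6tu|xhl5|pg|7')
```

A non-greedy quantifier consumes as few characters as it can — just enough that the remainder of the pattern still matches from where it stops; whatever follows it matches normally.
Matches: at [1:8] → '|m49rd|'; at [12:19] → '|tx6tu|'; at [23:27] → '|pg|'.
`\1` in the replacement pulls in group 1's text for each match.

'8<m49rd>xhl5<tx6tu>xhl5<pg>7'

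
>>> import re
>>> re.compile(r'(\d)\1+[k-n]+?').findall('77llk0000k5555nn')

['7', '0', '5']

After group 1 captures some text, `\1` only succeeds where that same text appears again.
Because there's exactly one group, `findall` drops the full match and keeps group 1 from each hit.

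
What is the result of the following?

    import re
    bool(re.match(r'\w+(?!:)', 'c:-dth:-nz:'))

False

With `match`, the pattern is implicitly anchored at the beginning.
Here position 0 doesn't satisfy it, so the call returns None, and `bool(None)` is False.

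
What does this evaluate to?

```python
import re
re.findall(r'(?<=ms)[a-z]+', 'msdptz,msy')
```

['dptz', 'y']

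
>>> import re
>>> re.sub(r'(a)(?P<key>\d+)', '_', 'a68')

'_'

This matches a literal 'a' (captured); then one or more of a digit (captured as 'key').
`sub` substitutes '_' at each match site.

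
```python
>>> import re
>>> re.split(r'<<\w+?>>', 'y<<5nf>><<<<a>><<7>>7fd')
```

Matches to split on: at [1:8] → '<<5nf>>'; at [10:15] → '<<a>>'; at [15:20] → '<<7>>'.
`split` removes every match and returns the 4 fragments in between.

['y', '<<', '', '7fd']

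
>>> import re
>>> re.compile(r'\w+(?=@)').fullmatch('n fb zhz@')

For `fullmatch`, every character of the input must be accounted for by the pattern.
Here the string isn't matched end-to-end, so the call returns None.

None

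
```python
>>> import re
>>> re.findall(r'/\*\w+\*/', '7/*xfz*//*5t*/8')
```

With no groups in the pattern, `findall` gives back each whole match — 2 here.

['/*xfz*/', '/*5t*/']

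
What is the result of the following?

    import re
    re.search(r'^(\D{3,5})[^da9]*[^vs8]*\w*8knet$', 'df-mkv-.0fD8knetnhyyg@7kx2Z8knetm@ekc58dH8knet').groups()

The match spans [0:46] → 'df-mkv-.0fD8knetnhyyg@7kx2Z8knetm@ekc58dH8knet'.
Captured: group 1 = 'df-mk'.

('df-mk',)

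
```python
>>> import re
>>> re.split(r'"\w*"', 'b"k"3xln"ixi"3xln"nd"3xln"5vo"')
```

`split` removes every match and returns the 5 fragments in between.

['b', '3xln', '3xln', '3xln', '']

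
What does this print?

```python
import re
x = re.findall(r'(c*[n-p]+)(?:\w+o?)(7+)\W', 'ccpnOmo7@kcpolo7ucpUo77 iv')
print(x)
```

The pattern matches zero or more of the literal 'c', then one or more of a character in [n-p] (captured); then one or more of a word character, then optionally the literal 'o' (non-capturing group); then one or more of a literal '7' (captured); then a non-word character.
Walking the string: at [0:9] match 'ccpnOmo7@', groups = ('ccpn', '7'); at [10:24] match 'cpolo7ucpUo77 ', groups = ('cpo', '7').
`findall` packs the 2 group values into a tuple for every match.

[('ccpn', '7'), ('cpo', '7')]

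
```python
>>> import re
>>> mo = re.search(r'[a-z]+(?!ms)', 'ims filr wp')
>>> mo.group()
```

A negative assertion filters positions out without eating any characters.
Unlike `match`, `search` isn't anchored — it looks for the pattern anywhere in the string.
The match spans [0:3] → 'ims'.

'ims'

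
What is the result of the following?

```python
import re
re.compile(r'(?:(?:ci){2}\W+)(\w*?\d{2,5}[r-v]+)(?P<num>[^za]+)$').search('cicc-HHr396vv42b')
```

This matches the literal 'ci' repeated 2 times, then one or more of a non-word character (non-capturing group); then zero or more of a word character (lazy), then 2 to 5 of a digit, then one or more of a character in [r-v] (captured); then one or more of any character except [za] (captured as 'num'); then anchored at the end.
`re.search` scans for the first position where the pattern succeeds.
Here the pattern never matches, so the call returns None.

None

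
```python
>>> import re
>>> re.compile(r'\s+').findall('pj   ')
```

The pattern matches one or more of whitespace.
Scanning left to right: at [2:5] → '   '.
Since nothing is captured, `findall` lists the 1 matched substring directly.

['   ']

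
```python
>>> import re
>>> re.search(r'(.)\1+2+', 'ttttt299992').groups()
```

('t',)

`\1` has to match the exact text group 1 already captured.
`search` walks the string left to right and returns the first match it finds.
The match spans [0:6] → 'ttttt2'.
Captured: group 1 = 't'.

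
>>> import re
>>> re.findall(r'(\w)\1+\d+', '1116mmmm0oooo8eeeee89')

A backreference is literal: `\1` must see the identical characters the first group matched.
One capturing group, so `findall` returns just the captured substring from each match — 4 in all.

['1', 'm', 'o', 'e']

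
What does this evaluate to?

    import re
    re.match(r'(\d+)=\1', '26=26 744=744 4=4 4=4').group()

'26=26'

`re.match` won't scan ahead — the pattern has to work from the very first character.
The match spans [0:5] → '26=26'.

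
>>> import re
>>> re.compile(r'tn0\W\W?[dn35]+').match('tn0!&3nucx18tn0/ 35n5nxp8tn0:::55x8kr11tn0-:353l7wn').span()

`re.match` only tries the pattern at the start of the string.
The match spans [0:7] → 'tn0!&3n'.

(0, 7)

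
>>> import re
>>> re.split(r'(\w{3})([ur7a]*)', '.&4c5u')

['.&', '4c5', 'u', '']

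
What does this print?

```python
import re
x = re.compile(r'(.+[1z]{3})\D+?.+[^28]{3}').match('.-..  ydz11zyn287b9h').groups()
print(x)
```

('.-..  ydz11z',)

This matches one or more of any character, then exactly 3 of one of [1z] (captured); then one or more of a non-digit (lazy), then one or more of any character, then exactly 3 of any character except [28].
`match` is anchored at position 0; if the pattern doesn't fit there, it returns None.
The match spans [0:20] → '.-..  ydz11zyn287b9h'.
Captured: group 1 = '.-..  ydz11z'.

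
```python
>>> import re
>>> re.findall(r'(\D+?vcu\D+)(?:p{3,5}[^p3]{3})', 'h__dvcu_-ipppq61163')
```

The pattern matches one or more of a non-digit (lazy), then the literal 'vcu', then one or more of a non-digit (captured); then 3 to 5 of the literal 'p', then exactly 3 of any character except [p3] (non-capturing group).
Scanning left to right: at [0:16] match 'h__dvcu_-ipppq61', group 1 = 'h__dvcu_-i'.
One capturing group, so `findall` returns just the captured substring from the one match — 1 in all.

['h__dvcu_-i']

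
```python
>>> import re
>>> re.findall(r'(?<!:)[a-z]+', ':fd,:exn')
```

The negative lookahead/lookbehind blocks any match where the forbidden context is present.
With no groups in the pattern, `findall` gives back each whole match — 2 here.

['d', 'xn']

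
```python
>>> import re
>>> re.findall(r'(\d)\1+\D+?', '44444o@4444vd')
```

`\1` is not a pattern — it's the concrete string captured by group 1, re-applied verbatim.
One capturing group, so `findall` returns just the captured substring from each match — 2 in all.

['4', '4']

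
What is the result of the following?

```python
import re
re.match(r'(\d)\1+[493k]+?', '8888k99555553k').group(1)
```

After group 1 captures some text, `\1` only succeeds where that same text appears again.
`re.match` won't scan ahead — the pattern has to work from the very first character.
The match spans [0:5] → '8888k'.
Captured: group 1 = '8'.

'8'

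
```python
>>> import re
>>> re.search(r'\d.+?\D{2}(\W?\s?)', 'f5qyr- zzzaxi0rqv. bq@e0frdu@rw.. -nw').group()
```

'5qyr- '

This matches a digit, then one or more of any character (lazy), then exactly 2 of a non-digit; then optionally a non-word character, then optionally whitespace (captured).
The `?` after the quantifier makes it lazy — it takes as little as possible before letting the rest of the pattern try.
`re.search` tries every starting position until one works.
The match spans [1:7] → '5qyr- '.
Captured: group 1 = '- '.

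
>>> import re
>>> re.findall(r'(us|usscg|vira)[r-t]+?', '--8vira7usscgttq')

The regex engine tests alternatives in the order written; an earlier branch that matches wins even if a later one would match more.
Walking the string: at [8:11] match 'uss', group 1 = 'us'.
Because there's exactly one group, `findall` drops the full match and keeps group 1 from the one hit.

['us']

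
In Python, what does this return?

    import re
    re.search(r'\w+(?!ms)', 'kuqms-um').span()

A negative assertion filters positions out without eating any characters.
`re.search` scans for the first position where the pattern succeeds.
The match spans [0:5] → 'kuqms'.

(0, 5)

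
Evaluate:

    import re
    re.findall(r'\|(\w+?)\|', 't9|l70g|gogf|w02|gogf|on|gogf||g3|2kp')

['l70g', 'w02', 'on', 'g3']

Because there's exactly one group, `findall` drops the full match and keeps group 1 from each hit.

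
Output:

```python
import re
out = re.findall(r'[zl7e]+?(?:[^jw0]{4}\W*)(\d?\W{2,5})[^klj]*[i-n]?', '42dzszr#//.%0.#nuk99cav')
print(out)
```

This matches one or more of one of [zl7e] (lazy); then exactly 4 of any character except [jw0], then zero or more of a non-word character (non-capturing group); then optionally a digit, then 2 to 5 of a non-word character (captured); then zero or more of any character except [klj], then optionally a character in [i-n].
With a single group, `findall` returns only what that group captured — 1 item.

['0.#']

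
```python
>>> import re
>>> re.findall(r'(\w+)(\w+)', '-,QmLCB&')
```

[('QmLC', 'B')]

This matches one or more of a word character (captured); then one or more of a word character (captured).
Scanning left to right: at [2:7] match 'QmLCB', groups = ('QmLC', 'B').
`findall` packs the 2 group values into a tuple for every match.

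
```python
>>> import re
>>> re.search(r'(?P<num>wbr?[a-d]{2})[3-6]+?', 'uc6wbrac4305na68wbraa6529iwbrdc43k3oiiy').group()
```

'wbrac4'

Pattern: the literal 'wb', then optionally the literal 'r', then exactly 2 of a character in [a-d] (captured as 'num'); then one or more of a character in [3-6] (lazy).
Because the quantifier is non-greedy, it stops expanding at the earliest point where the rest of the pattern can succeed.
`re.search` tries every starting position until one works.
The match spans [3:9] → 'wbrac4'.
Captured: group 1 = 'wbrac'.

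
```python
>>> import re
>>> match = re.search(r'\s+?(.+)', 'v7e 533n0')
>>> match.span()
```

(3, 9)

This matches one or more of whitespace (lazy); then one or more of any character (captured).
The match spans [3:9] → ' 533n0'.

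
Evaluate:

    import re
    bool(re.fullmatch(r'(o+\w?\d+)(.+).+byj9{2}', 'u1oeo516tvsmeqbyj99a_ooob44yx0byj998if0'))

False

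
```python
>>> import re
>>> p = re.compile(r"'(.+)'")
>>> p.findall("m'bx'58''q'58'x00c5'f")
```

One capturing group, so `findall` returns just the captured substring from the one match — 1 in all.

["bx'58''q'58'x00c5"]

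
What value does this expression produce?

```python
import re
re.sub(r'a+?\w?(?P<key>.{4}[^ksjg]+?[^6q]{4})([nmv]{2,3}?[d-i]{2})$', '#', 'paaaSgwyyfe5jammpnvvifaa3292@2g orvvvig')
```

'paaaSgwyyfe5j#'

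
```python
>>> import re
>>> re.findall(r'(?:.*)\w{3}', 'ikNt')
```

Since nothing is captured, `findall` lists the 1 matched substring directly.

['ikNt']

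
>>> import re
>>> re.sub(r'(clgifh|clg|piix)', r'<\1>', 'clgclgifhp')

'<clg><clgifh>p'

Alternation isn't longest-match — the leftmost alternative that fits at this position is chosen.
Matches: at [0:3] → 'clg'; at [3:9] → 'clgifh'.
The replacement refers to a captured group, so each match is rewritten using its own captured text.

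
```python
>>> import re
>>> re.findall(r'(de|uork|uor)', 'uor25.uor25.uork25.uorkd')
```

Alternation tries branches left to right and keeps the first one that lets the overall match succeed at that position.
With a single group, `findall` returns only what that group captured — 4 items.

['uor', 'uor', 'uork', 'uork']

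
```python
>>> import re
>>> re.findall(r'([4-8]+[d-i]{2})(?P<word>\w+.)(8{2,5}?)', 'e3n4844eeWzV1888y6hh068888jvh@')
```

`findall` packs the 3 group values into a tuple for every match.

[('4844ee', 'WzV1888y6hh0688', '88')]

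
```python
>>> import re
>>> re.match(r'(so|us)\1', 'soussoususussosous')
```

The backreference `\1` re-matches whatever the first group consumed, character for character.
`re.match` only tries the pattern at the start of the string.
Here the pattern fails at index 0, so the call returns None.

None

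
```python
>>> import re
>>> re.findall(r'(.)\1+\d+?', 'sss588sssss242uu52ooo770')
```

['s', 's', 'u', 'o']

A backreference is literal: `\1` must see the identical characters the first group matched.
Because there's exactly one group, `findall` drops the full match and keeps group 1 from each hit.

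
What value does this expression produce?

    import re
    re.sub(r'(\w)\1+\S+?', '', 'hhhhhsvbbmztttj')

'vz'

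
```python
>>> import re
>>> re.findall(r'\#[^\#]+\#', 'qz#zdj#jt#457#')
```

Scanning left to right: at [2:7] → '#zdj#'; at [9:14] → '#457#'.
`findall` yields the raw match text (2 of them) because the pattern has no groups.

['#zdj#', '#457#']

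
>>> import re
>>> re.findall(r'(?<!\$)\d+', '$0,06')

['06']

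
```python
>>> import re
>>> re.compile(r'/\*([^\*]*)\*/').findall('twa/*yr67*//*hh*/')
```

Matches: at [3:11] match '/*yr67*/', group 1 = 'yr67'; at [11:17] match '/*hh*/', group 1 = 'hh'.
`findall` collects group 1 from each match (2 total).

['yr67', 'hh']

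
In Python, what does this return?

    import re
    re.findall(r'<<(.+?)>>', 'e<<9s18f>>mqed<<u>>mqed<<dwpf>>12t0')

With the lazy modifier that quantifier settles for the fewest repetitions that let the rest of the pattern succeed (the atoms after it are unaffected and can still be greedy).
Scanning left to right: at [1:10] match '<<9s18f>>', group 1 = '9s18f'; at [14:19] match '<<u>>', group 1 = 'u'; at [23:31] match '<<dwpf>>', group 1 = 'dwpf'.
`findall` collects group 1 from each match (3 total).

['9s18f', 'u', 'dwpf']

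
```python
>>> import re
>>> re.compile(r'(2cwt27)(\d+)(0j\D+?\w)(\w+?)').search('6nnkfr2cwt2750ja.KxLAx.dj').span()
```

(6, 19)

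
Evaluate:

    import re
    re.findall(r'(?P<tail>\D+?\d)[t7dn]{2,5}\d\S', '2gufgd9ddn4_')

['gufgd9']

Pattern: one or more of a non-digit (lazy), then a digit (captured as 'tail'); then 2 to 5 of one of [t7dn]; then a digit, then a non-whitespace character.
Scanning left to right: at [1:12] match 'gufgd9ddn4_', group 1 = 'gufgd9'.
One capturing group, so `findall` returns just the captured substring from the one match — 1 in all.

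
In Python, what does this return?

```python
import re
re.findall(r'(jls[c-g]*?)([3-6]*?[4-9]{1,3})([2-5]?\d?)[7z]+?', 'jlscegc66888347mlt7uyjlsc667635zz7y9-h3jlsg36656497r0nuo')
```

[('jlscegc', '66888', '34'), ('jlsc', '66', ''), ('jlsg', '36656', '49')]

The pattern matches the literal 'jls', then zero or more of a character in [c-g] (lazy) (captured); then zero or more of a character in [3-6] (lazy), then 1 to 3 of a character in [4-9] (captured); then optionally a character in [2-5], then optionally a digit (captured); then one or more of one of [7z] (lazy).
`findall` packs the 3 group values into a tuple for every match.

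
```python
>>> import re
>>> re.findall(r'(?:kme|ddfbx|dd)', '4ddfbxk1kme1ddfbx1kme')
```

['ddfbx', 'kme', 'ddfbx', 'kme']

`|` is ordered: at each position the engine commits to the first alternative that works.
Matches: at [1:6] → 'ddfbx'; at [8:11] → 'kme'; at [12:17] → 'ddfbx'; at [18:21] → 'kme'.
Since nothing is captured, `findall` lists the 4 matched substrings directly.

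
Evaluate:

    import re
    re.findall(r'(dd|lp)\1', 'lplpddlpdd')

['lp']

A backreference is literal: `\1` must see the identical characters the first group matched.
Scanning left to right: at [0:4] match 'lplp', group 1 = 'lp'.
Because there's exactly one group, `findall` drops the full match and keeps group 1 from the one hit.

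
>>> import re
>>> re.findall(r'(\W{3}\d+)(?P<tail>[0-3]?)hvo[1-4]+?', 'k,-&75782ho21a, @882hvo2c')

[(', @882', '')]

This matches exactly 3 of a non-word character, then one or more of a digit (captured); then optionally a character in [0-3] (captured as 'tail'); then the literal 'hvo', then one or more of a character in [1-4] (lazy).
`findall` packs the 2 group values into a tuple for every match.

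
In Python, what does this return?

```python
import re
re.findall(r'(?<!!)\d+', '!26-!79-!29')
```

`(?!…)`/`(?<!…)` only lets a position through if the neighbouring text does NOT match; no characters are consumed.
No capturing groups, so `findall` returns the 3 full match strings.

['6', '9', '9']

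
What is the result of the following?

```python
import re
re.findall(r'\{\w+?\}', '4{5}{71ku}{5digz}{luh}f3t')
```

Walking the string: at [1:4] → '{5}'; at [4:10] → '{71ku}'; at [10:17] → '{5digz}'; at [17:22] → '{luh}'.
`findall` yields the raw match text (4 of them) because the pattern has no groups.

['{5}', '{71ku}', '{5digz}', '{luh}']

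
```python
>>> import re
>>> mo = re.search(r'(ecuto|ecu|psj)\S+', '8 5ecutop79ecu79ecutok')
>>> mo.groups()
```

`|` is ordered: at each position the engine commits to the first alternative that works.
`re.search` scans for the first position where the pattern succeeds.
The match spans [3:22] → 'ecutop79ecu79ecutok'.
Captured: group 1 = 'ecuto'.

('ecuto',)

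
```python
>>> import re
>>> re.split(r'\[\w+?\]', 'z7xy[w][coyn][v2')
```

Matches to split on: at [4:7] → '[w]'; at [7:13] → '[coyn]'.
Splitting on the pattern gives 3 pieces.

['z7xy', '', '[v2']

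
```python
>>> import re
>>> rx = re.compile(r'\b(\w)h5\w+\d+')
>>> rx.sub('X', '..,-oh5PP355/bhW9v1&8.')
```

'..,-X/bhW9v1&8.'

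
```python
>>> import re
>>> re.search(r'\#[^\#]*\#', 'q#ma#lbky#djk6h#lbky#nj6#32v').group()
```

`re.search` scans for the first position where the pattern succeeds.
The match spans [1:5] → '#ma#'.

'#ma#'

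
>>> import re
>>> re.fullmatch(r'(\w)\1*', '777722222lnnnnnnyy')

None

`re.fullmatch` requires the pattern to consume the entire string.
Here the pattern can't cover the whole string, so the call returns None.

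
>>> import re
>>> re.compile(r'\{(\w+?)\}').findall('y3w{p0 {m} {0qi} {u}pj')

Matches: at [7:10] match '{m}', group 1 = 'm'; at [11:16] match '{0qi}', group 1 = '0qi'; at [17:20] match '{u}', group 1 = 'u'.
With a single group, `findall` returns only what that group captured — 3 items.

['m', '0qi', 'u']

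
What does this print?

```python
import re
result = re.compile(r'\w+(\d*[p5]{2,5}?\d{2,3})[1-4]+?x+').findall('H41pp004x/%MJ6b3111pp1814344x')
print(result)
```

['pp00', 'pp181']

This matches one or more of a word character; then zero or more of a digit, then 2 to 5 of one of [p5] (lazy), then 2 to 3 of a digit (captured); then one or more of a character in [1-4] (lazy), then one or more of the literal 'x'.
Scanning left to right: at [0:9] match 'H41pp004x', group 1 = 'pp00'; at [11:29] match 'MJ6b3111pp1814344x', group 1 = 'pp181'.
One capturing group, so `findall` returns just the captured substring from each match — 2 in all.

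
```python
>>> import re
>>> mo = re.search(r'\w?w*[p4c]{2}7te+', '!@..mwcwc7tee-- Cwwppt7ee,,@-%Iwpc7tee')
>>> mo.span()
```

(30, 38)

This matches optionally a word character, then zero or more of a literal 'w', then exactly 2 of one of [p4c]; then the literal '7t', then one or more of the literal 'e'.
The match spans [30:38] → 'Iwpc7tee'.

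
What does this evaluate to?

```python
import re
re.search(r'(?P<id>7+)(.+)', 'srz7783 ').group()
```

The match spans [3:8] → '7783 '.

'7783 '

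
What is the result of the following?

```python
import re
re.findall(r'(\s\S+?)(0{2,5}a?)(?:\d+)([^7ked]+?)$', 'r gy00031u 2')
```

[(' gy', '000', 'u 2')]

Pattern: whitespace, then one or more of a non-whitespace character (lazy) (captured); then 2 to 5 of the literal '0', then optionally a literal 'a' (captured); then one or more of a digit (non-capturing group); then one or more of any character except [7ked] (lazy) (captured); then anchored at the end.
Matches: at [1:12] match ' gy00031u 2', groups = (' gy', '000', 'u 2').
With 3 capturing groups, `findall` returns a 3-tuple per match.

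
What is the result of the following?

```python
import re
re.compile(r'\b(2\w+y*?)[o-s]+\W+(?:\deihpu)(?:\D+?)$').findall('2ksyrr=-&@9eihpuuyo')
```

['2ksyr']

The pattern matches a word boundary (`\b`, zero-width); then the literal '2', then one or more of a word character, then zero or more of a literal 'y' (lazy) (captured); then one or more of a character in [o-s], then one or more of a non-word character; then a digit, then the literal 'ei', then the literal 'hpu' (non-capturing group); then one or more of a non-digit (lazy) (non-capturing group); then anchored at the end.
Matches: at [0:19] match '2ksyrr=-&@9eihpuuyo', group 1 = '2ksyr'.
Because there's exactly one group, `findall` drops the full match and keeps group 1 from the one hit.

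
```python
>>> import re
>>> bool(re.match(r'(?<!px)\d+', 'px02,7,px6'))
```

A negative assertion filters positions out without eating any characters.
With `match`, the pattern is implicitly anchored at the beginning.
Here the string doesn't start with a match, so the call returns None, and `bool(None)` is False.

False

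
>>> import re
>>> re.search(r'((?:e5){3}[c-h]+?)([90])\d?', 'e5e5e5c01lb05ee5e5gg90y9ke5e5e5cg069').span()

This matches the literal 'e5' repeated 3 times, then one or more of a character in [c-h] (lazy) (captured); then one of [90] (captured); then optionally a digit.
`re.search` scans for the first position where the pattern succeeds.
The match spans [0:9] → 'e5e5e5c01'.
Captured: group 1 = 'e5e5e5c', group 2 = '0'.

(0, 9)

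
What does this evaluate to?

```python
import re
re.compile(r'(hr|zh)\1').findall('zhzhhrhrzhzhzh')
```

After group 1 captures some text, `\1` only succeeds where that same text appears again.
Walking the string: at [0:4] match 'zhzh', group 1 = 'zh'; at [4:8] match 'hrhr', group 1 = 'hr'; at [8:12] match 'zhzh', group 1 = 'zh'.
With a single group, `findall` returns only what that group captured — 3 items.

['zh', 'hr', 'zh']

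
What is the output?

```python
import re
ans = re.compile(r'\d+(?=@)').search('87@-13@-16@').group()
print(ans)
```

87

The positive lookaround only admits positions where the adjacent text matches; those characters stay outside the span.
The match spans [0:2] → '87'.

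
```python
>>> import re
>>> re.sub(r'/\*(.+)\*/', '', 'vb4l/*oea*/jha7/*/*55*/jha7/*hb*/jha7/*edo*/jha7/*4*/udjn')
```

'vb4ludjn'

Each match is replaced by ''.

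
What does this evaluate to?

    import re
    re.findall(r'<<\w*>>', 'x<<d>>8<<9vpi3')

['<<d>>']

Matches: at [1:6] → '<<d>>'.
With no groups in the pattern, `findall` gives back each whole match — 1 here.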